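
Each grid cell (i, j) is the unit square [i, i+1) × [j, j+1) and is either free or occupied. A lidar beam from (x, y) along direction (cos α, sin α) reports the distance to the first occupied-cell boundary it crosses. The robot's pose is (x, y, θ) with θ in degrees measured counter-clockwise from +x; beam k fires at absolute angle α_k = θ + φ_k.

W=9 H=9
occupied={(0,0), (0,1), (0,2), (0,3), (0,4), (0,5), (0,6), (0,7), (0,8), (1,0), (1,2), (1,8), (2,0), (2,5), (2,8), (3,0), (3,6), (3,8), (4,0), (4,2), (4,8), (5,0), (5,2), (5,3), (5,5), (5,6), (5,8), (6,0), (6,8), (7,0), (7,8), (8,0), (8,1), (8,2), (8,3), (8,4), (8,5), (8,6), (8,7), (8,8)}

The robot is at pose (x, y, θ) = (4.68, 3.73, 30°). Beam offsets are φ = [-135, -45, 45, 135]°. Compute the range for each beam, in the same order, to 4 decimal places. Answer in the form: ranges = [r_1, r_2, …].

ranges = [0.7558, 0.3313, 1.3148, 3.8098]

beam 1: φ=-135°, α=255°
  d=(-0.2588,-0.9659)  start (4,3)  tX=2.6273 tY=0.7558  stride 1/|dx|=3.8637 1/|dy|=1.0353
    cross y-line → (4,2), t=0.7558 (wall)
  → r_1 = 0.7558
beam 2: φ=-45°, α=345°
  d=(0.9659,-0.2588)  start (4,3)  tX=0.3313 tY=2.8205  stride 1/|dx|=1.0353 1/|dy|=3.8637
    cross x-line → (5,3), t=0.3313 (wall)
  → r_2 = 0.3313
beam 3: φ=45°, α=75°
  d=(0.2588,0.9659)  start (4,3)  tX=1.2364 tY=0.2795  stride 1/|dx|=3.8637 1/|dy|=1.0353
    cross y-line → (4,4), t=0.2795
    cross x-line → (5,4), t=1.2364
    cross y-line → (5,5), t=1.3148 (wall)
  → r_3 = 1.3148
beam 4: φ=135°, α=165°
  d=(-0.9659,0.2588)  start (4,3)  tX=0.7040 tY=1.0432  stride 1/|dx|=1.0353 1/|dy|=3.8637
    cross x-line → (3,3), t=0.7040
    cross y-line → (3,4), t=1.0432
    cross x-line → (2,4), t=1.7393
    cross x-line → (1,4), t=2.7745
    cross x-line → (0,4), t=3.8098 (wall)
  → r_4 = 3.8098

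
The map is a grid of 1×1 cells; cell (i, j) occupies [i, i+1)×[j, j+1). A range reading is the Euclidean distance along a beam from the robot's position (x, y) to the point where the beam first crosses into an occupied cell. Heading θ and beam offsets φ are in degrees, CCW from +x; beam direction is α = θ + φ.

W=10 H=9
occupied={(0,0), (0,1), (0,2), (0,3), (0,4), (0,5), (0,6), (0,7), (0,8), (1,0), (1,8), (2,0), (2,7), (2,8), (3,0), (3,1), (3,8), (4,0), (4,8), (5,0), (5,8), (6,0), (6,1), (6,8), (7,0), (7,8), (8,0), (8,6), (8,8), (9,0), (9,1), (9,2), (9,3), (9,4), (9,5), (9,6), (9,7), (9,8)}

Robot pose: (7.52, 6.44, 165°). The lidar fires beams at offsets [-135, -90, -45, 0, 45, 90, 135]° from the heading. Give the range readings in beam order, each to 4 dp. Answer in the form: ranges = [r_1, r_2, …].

ranges = [0.5543, 1.6150, 1.8013, 4.6794, 7.5286, 4.5966, 2.9600]

beam 1: φ=-135°, α=30°
  d=(0.8660,0.5000)  start (7,6)  tX=0.5543 tY=1.1200  stride 1/|dx|=1.1547 1/|dy|=2.0000
    cross x-line → (8,6), t=0.5543 (wall)
  → r_1 = 0.5543
beam 2: φ=-90°, α=75°
  d=(0.2588,0.9659)  start (7,6)  tX=1.8546 tY=0.5798  stride 1/|dx|=3.8637 1/|dy|=1.0353
    cross y-line → (7,7), t=0.5798
    cross y-line → (7,8), t=1.6150 (wall)
  → r_2 = 1.6150
beam 3: φ=-45°, α=120°
  d=(-0.5000,0.8660)  start (7,6)  tX=1.0400 tY=0.6466  stride 1/|dx|=2.0000 1/|dy|=1.1547
    cross y-line → (7,7), t=0.6466
    cross x-line → (6,7), t=1.0400
    cross y-line → (6,8), t=1.8013 (wall)
  → r_3 = 1.8013
beam 4: φ=0°, α=165°
  d=(-0.9659,0.2588)  start (7,6)  tX=0.5383 tY=2.1637  stride 1/|dx|=1.0353 1/|dy|=3.8637
    cross x-line → (6,6), t=0.5383
    cross x-line → (5,6), t=1.5736
    cross y-line → (5,7), t=2.1637
    cross x-line → (4,7), t=2.6089
    cross x-line → (3,7), t=3.6442
    cross x-line → (2,7), t=4.6794 (wall)
  → r_4 = 4.6794
beam 5: φ=45°, α=210°
  d=(-0.8660,-0.5000)  start (7,6)  tX=0.6004 tY=0.8800  stride 1/|dx|=1.1547 1/|dy|=2.0000
    cross x-line → (6,6), t=0.6004
    cross y-line → (6,5), t=0.8800
    cross x-line → (5,5), t=1.7551
    cross y-line → (5,4), t=2.8800
    cross x-line → (4,4), t=2.9098
    cross x-line → (3,4), t=4.0645
    cross y-line → (3,3), t=4.8800
    cross x-line → (2,3), t=5.2192
    cross x-line → (1,3), t=6.3739
    cross y-line → (1,2), t=6.8800
    cross x-line → (0,2), t=7.5286 (wall)
  → r_5 = 7.5286
beam 6: φ=90°, α=255°
  d=(-0.2588,-0.9659)  start (7,6)  tX=2.0091 tY=0.4555  stride 1/|dx|=3.8637 1/|dy|=1.0353
    cross y-line → (7,5), t=0.4555
    cross y-line → (7,4), t=1.4908
    cross x-line → (6,4), t=2.0091
    cross y-line → (6,3), t=2.5261
    cross y-line → (6,2), t=3.5614
    cross y-line → (6,1), t=4.5966 (wall)
  → r_6 = 4.5966
beam 7: φ=135°, α=300°
  d=(0.5000,-0.8660)  start (7,6)  tX=0.9600 tY=0.5081  stride 1/|dx|=2.0000 1/|dy|=1.1547
    cross y-line → (7,5), t=0.5081
    cross x-line → (8,5), t=0.9600
    cross y-line → (8,4), t=1.6628
    cross y-line → (8,3), t=2.8175
    cross x-line → (9,3), t=2.9600 (wall)
  → r_7 = 2.9600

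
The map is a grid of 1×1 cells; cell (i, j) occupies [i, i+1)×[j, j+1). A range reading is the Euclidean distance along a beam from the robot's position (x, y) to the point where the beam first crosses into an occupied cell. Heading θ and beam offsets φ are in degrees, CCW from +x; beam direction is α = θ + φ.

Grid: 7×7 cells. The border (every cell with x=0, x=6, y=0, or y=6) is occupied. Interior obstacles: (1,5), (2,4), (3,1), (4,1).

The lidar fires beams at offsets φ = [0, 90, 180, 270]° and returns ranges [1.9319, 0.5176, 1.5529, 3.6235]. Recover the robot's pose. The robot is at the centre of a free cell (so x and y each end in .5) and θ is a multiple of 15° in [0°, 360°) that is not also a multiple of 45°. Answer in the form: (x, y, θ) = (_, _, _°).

(x, y, θ) = (3.5, 5.5, 15°)

Enumerate (i+0.5, j+0.5, θ) over the 21 free cells and 16 admissible headings. For each, cast all 4 beams and compare to the given ranges.
  (2.5, 1.5, 105°): beam 1 = 3.6235 ≠ 1.9319 ✗
  (4.5, 2.5, 285°): beam 1 = 0.5176 ≠ 1.9319 ✗
  (1.5, 3.5, 30°): beam 1 = 1.0000 ≠ 1.9319 ✗
  (3.5, 4.5, 285°): beam 1 = 2.5882 ≠ 1.9319 ✗
  …
  (3.5, 5.5, 15°): r_1=1.9319, r_2=0.5176, r_3=1.5529, r_4=3.6235 — all match ✓
Unique over the lattice → pose = (3.5, 5.5, 15°).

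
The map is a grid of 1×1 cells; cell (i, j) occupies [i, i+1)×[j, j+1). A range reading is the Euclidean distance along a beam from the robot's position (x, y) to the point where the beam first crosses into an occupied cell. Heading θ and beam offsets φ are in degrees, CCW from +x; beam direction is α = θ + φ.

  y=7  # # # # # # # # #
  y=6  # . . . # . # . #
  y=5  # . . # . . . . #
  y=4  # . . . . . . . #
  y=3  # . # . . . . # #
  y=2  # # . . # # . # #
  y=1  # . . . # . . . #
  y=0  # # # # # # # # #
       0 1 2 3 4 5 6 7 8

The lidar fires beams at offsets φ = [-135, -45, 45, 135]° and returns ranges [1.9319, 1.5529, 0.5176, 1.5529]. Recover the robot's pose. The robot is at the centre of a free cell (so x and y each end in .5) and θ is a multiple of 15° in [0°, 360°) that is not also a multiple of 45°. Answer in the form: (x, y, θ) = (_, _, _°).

Candidates: 32 free-cell centres × 16 headings = 512 poses. Raycast each; keep the one whose scan matches to 4 dp.
  (5.5, 5.5, 105°): beam 1 = 2.8868 ≠ 1.9319 ✗
  (1.5, 5.5, 15°): beam 1 = 1.0000 ≠ 1.9319 ✗
  (7.5, 4.5, 240°): beam 2 = 4.6587 ≠ 1.5529 ✗
  …
  (6.5, 1.5, 210°): r_1=1.9319, r_2=1.5529, r_3=0.5176, r_4=1.5529 — all match ✓
Unique over the lattice → pose = (6.5, 1.5, 210°).

(x, y, θ) = (6.5, 1.5, 210°)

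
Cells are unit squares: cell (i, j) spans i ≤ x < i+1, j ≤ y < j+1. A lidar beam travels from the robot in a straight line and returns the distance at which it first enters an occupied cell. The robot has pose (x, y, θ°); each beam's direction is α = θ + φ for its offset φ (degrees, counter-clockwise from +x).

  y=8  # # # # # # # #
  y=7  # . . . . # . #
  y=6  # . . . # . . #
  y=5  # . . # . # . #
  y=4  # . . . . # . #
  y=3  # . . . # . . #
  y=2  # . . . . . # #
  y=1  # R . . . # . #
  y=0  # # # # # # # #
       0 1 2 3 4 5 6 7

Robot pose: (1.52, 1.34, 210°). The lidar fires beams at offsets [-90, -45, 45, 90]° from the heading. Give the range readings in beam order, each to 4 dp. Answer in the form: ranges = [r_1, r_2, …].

ranges = [1.0400, 0.5383, 0.3520, 0.3926]

beam 1: φ=-90°, α=120°
  d=(-0.5000,0.8660)  start (1,1)  tX=1.0400 tY=0.7621  stride 1/|dx|=2.0000 1/|dy|=1.1547
    cross y-line → (1,2), t=0.7621
    cross x-line → (0,2), t=1.0400 (wall)
  → r_1 = 1.0400
beam 2: φ=-45°, α=165°
  d=(-0.9659,0.2588)  start (1,1)  tX=0.5383 tY=2.5500  stride 1/|dx|=1.0353 1/|dy|=3.8637
    cross x-line → (0,1), t=0.5383 (wall)
  → r_2 = 0.5383
beam 3: φ=45°, α=255°
  d=(-0.2588,-0.9659)  start (1,1)  tX=2.0091 tY=0.3520  stride 1/|dx|=3.8637 1/|dy|=1.0353
    cross y-line → (1,0), t=0.3520 (wall)
  → r_3 = 0.3520
beam 4: φ=90°, α=300°
  d=(0.5000,-0.8660)  start (1,1)  tX=0.9600 tY=0.3926  stride 1/|dx|=2.0000 1/|dy|=1.1547
    cross y-line → (1,0), t=0.3926 (wall)
  → r_4 = 0.3926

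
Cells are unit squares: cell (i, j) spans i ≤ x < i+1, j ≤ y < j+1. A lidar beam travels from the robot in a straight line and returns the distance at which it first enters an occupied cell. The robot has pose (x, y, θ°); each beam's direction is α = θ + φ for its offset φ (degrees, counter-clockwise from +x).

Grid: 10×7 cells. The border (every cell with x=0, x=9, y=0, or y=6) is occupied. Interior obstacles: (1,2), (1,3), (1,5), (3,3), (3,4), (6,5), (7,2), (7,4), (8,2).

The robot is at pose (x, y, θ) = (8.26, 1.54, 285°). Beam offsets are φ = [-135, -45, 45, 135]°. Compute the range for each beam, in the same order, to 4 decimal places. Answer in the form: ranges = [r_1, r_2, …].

beam 1: φ=-135°, α=150°
  d=(-0.8660,0.5000)  start (8,1)  tX=0.3002 tY=0.9200  stride 1/|dx|=1.1547 1/|dy|=2.0000
    cross x-line → (7,1), t=0.3002
    cross y-line → (7,2), t=0.9200 (wall)
  → r_1 = 0.9200
beam 2: φ=-45°, α=240°
  d=(-0.5000,-0.8660)  start (8,1)  tX=0.5200 tY=0.6235  stride 1/|dx|=2.0000 1/|dy|=1.1547
    cross x-line → (7,1), t=0.5200
    cross y-line → (7,0), t=0.6235 (wall)
  → r_2 = 0.6235
beam 3: φ=45°, α=330°
  d=(0.8660,-0.5000)  start (8,1)  tX=0.8545 tY=1.0800  stride 1/|dx|=1.1547 1/|dy|=2.0000
    cross x-line → (9,1), t=0.8545 (wall)
  → r_3 = 0.8545
beam 4: φ=135°, α=60°
  d=(0.5000,0.8660)  start (8,1)  tX=1.4800 tY=0.5312  stride 1/|dx|=2.0000 1/|dy|=1.1547
    cross y-line → (8,2), t=0.5312 (wall)
  → r_4 = 0.5312

ranges = [0.9200, 0.6235, 0.8545, 0.5312]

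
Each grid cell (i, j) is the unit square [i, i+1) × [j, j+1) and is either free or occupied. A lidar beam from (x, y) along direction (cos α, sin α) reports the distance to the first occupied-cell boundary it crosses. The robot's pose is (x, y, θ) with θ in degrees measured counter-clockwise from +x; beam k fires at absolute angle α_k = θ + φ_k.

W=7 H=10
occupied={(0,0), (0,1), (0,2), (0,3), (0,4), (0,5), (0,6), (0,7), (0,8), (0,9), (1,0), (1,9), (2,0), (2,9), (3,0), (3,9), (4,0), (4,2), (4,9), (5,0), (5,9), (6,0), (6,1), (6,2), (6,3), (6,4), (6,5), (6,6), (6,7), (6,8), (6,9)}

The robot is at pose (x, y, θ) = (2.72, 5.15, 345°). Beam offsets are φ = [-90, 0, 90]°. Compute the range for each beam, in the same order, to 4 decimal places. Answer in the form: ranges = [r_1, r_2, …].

ranges = [4.2964, 3.3957, 3.9858]

beam 1: φ=-90°, α=255°
  d=(-0.2588,-0.9659)  start (2,5)  tX=2.7819 tY=0.1553  stride 1/|dx|=3.8637 1/|dy|=1.0353
    cross y-line → (2,4), t=0.1553
    cross y-line → (2,3), t=1.1906
    cross y-line → (2,2), t=2.2258
    cross x-line → (1,2), t=2.7819
    cross y-line → (1,1), t=3.2611
    cross y-line → (1,0), t=4.2964 (wall)
  → r_1 = 4.2964
beam 2: φ=0°, α=345°
  d=(0.9659,-0.2588)  start (2,5)  tX=0.2899 tY=0.5796  stride 1/|dx|=1.0353 1/|dy|=3.8637
    cross x-line → (3,5), t=0.2899
    cross y-line → (3,4), t=0.5796
    cross x-line → (4,4), t=1.3252
    cross x-line → (5,4), t=2.3604
    cross x-line → (6,4), t=3.3957 (wall)
  → r_2 = 3.3957
beam 3: φ=90°, α=75°
  d=(0.2588,0.9659)  start (2,5)  tX=1.0818 tY=0.8800  stride 1/|dx|=3.8637 1/|dy|=1.0353
    cross y-line → (2,6), t=0.8800
    cross x-line → (3,6), t=1.0818
    cross y-line → (3,7), t=1.9153
    cross y-line → (3,8), t=2.9505
    cross y-line → (3,9), t=3.9858 (wall)
  → r_3 = 3.9858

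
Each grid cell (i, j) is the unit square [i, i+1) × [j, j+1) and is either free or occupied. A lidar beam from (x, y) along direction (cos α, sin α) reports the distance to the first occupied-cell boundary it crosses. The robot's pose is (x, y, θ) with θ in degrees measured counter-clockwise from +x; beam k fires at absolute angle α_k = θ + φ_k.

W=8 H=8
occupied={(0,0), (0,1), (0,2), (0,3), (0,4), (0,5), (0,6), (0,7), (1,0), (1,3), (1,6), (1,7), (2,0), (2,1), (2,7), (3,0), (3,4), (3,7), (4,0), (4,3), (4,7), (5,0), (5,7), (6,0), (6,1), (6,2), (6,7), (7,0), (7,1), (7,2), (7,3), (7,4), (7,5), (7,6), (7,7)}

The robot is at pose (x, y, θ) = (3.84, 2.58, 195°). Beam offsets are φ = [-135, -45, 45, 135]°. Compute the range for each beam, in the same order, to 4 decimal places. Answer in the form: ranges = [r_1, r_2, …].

beam 1: φ=-135°, α=60°
  direction (0.5000, 0.8660); cell (3,2); t to first gridline: x 0.3200, y 0.4850 (then +2.0000 / +1.1547)
    (4,2) via x @ 0.3200
    (4,3) via y @ 0.4850  # hit
  → r_1 = 0.4850
beam 2: φ=-45°, α=150°
  direction (-0.8660, 0.5000); cell (3,2); t to first gridline: x 0.9699, y 0.8400 (then +1.1547 / +2.0000)
    (3,3) via y @ 0.8400
    (2,3) via x @ 0.9699
    (1,3) via x @ 2.1246  # hit
  → r_2 = 2.1246
beam 3: φ=45°, α=240°
  direction (-0.5000, -0.8660); cell (3,2); t to first gridline: x 1.6800, y 0.6697 (then +2.0000 / +1.1547)
    (3,1) via y @ 0.6697
    (2,1) via x @ 1.6800  # hit
  → r_3 = 1.6800
beam 4: φ=135°, α=330°
  direction (0.8660, -0.5000); cell (3,2); t to first gridline: x 0.1848, y 1.1600 (then +1.1547 / +2.0000)
    (4,2) via x @ 0.1848
    (4,1) via y @ 1.1600
    (5,1) via x @ 1.3395
    (6,1) via x @ 2.4942  # hit
  → r_4 = 2.4942

ranges = [0.4850, 2.1246, 1.6800, 2.4942]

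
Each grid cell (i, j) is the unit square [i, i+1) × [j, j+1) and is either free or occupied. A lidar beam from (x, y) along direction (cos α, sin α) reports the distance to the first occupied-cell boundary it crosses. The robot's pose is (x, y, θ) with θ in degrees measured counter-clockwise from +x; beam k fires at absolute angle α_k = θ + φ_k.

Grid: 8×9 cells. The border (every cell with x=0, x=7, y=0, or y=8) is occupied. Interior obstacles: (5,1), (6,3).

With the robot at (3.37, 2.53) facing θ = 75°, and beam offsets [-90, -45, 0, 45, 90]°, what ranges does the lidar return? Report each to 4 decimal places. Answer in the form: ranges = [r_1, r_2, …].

ranges = [2.0478, 4.1916, 5.6630, 4.7400, 2.4536]

beam 1: φ=-90°, α=345°
  dir = (cos 345°, sin 345°) = (0.9659, -0.2588); from cell (3,2)
  next x-line at t=0.6522, next y-line at t=2.0478; Δt_x=1.0353, Δt_y=3.8637
    x: enter (4,2) at t=0.6522
    x: enter (5,2) at t=1.6875
    y: enter (5,1) at t=2.0478 ← occupied
  → r_1 = 2.0478
beam 2: φ=-45°, α=30°
  dir = (cos 30°, sin 30°) = (0.8660, 0.5000); from cell (3,2)
  next x-line at t=0.7275, next y-line at t=0.9400; Δt_x=1.1547, Δt_y=2.0000
    x: enter (4,2) at t=0.7275
    y: enter (4,3) at t=0.9400
    x: enter (5,3) at t=1.8822
    y: enter (5,4) at t=2.9400
    x: enter (6,4) at t=3.0369
    x: enter (7,4) at t=4.1916 ← occupied
  → r_2 = 4.1916
beam 3: φ=0°, α=75°
  dir = (cos 75°, sin 75°) = (0.2588, 0.9659); from cell (3,2)
  next x-line at t=2.4341, next y-line at t=0.4866; Δt_x=3.8637, Δt_y=1.0353
    y: enter (3,3) at t=0.4866
    y: enter (3,4) at t=1.5219
    x: enter (4,4) at t=2.4341
    y: enter (4,5) at t=2.5571
    y: enter (4,6) at t=3.5924
    y: enter (4,7) at t=4.6277
    y: enter (4,8) at t=5.6630 ← occupied
  → r_3 = 5.6630
beam 4: φ=45°, α=120°
  dir = (cos 120°, sin 120°) = (-0.5000, 0.8660); from cell (3,2)
  next x-line at t=0.7400, next y-line at t=0.5427; Δt_x=2.0000, Δt_y=1.1547
    y: enter (3,3) at t=0.5427
    x: enter (2,3) at t=0.7400
    y: enter (2,4) at t=1.6974
    x: enter (1,4) at t=2.7400
    y: enter (1,5) at t=2.8521
    y: enter (1,6) at t=4.0068
    x: enter (0,6) at t=4.7400 ← occupied
  → r_4 = 4.7400
beam 5: φ=90°, α=165°
  dir = (cos 165°, sin 165°) = (-0.9659, 0.2588); from cell (3,2)
  next x-line at t=0.3831, next y-line at t=1.8159; Δt_x=1.0353, Δt_y=3.8637
    x: enter (2,2) at t=0.3831
    x: enter (1,2) at t=1.4183
    y: enter (1,3) at t=1.8159
    x: enter (0,3) at t=2.4536 ← occupied
  → r_5 = 2.4536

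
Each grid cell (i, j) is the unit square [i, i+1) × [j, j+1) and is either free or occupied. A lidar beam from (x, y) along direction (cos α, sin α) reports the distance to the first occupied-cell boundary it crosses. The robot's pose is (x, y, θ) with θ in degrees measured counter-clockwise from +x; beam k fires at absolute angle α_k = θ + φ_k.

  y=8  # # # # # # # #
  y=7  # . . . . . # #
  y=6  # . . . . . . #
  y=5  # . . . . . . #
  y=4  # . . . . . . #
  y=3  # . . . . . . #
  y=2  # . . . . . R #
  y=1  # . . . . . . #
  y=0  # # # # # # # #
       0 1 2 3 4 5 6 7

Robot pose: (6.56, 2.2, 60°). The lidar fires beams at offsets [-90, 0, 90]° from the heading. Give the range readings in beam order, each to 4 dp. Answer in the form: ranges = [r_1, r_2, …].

beam 1: φ=-90°, α=330°
  d=(0.8660,-0.5000)  start (6,2)  tX=0.5081 tY=0.4000  stride 1/|dx|=1.1547 1/|dy|=2.0000
    cross y-line → (6,1), t=0.4000
    cross x-line → (7,1), t=0.5081 (wall)
  → r_1 = 0.5081
beam 2: φ=0°, α=60°
  d=(0.5000,0.8660)  start (6,2)  tX=0.8800 tY=0.9238  stride 1/|dx|=2.0000 1/|dy|=1.1547
    cross x-line → (7,2), t=0.8800 (wall)
  → r_2 = 0.8800
beam 3: φ=90°, α=150°
  d=(-0.8660,0.5000)  start (6,2)  tX=0.6466 tY=1.6000  stride 1/|dx|=1.1547 1/|dy|=2.0000
    cross x-line → (5,2), t=0.6466
    cross y-line → (5,3), t=1.6000
    cross x-line → (4,3), t=1.8013
    cross x-line → (3,3), t=2.9560
    cross y-line → (3,4), t=3.6000
    cross x-line → (2,4), t=4.1107
    cross x-line → (1,4), t=5.2654
    cross y-line → (1,5), t=5.6000
    cross x-line → (0,5), t=6.4201 (wall)
  → r_3 = 6.4201

ranges = [0.5081, 0.8800, 6.4201]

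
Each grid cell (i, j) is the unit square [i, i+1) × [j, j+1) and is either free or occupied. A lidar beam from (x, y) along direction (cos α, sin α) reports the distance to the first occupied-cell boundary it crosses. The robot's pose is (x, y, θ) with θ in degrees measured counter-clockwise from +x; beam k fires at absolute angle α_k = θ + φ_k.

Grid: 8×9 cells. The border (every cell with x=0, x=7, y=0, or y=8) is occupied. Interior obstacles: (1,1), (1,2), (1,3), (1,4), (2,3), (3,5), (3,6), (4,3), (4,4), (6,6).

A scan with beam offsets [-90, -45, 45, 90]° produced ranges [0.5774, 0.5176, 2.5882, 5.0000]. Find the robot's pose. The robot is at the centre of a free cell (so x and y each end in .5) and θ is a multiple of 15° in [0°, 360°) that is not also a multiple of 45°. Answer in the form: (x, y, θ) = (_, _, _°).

(x, y, θ) = (4.5, 1.5, 330°)

Candidates: 32 free-cell centres × 16 headings = 512 poses. Raycast each; keep the one whose scan matches to 4 dp.
  (5.5, 3.5, 195°): beam 1 = 4.6587 ≠ 0.5774 ✗
  (4.5, 7.5, 195°): beam 1 = 0.5176 ≠ 0.5774 ✗
  (5.5, 7.5, 15°): beam 1 = 5.7956 ≠ 0.5774 ✗
  (4.5, 7.5, 285°): beam 1 = 3.6235 ≠ 0.5774 ✗
  …
  (4.5, 1.5, 330°): r_1=0.5774, r_2=0.5176, r_3=2.5882, r_4=5.0000 — all match ✓
Unique over the lattice → pose = (4.5, 1.5, 330°).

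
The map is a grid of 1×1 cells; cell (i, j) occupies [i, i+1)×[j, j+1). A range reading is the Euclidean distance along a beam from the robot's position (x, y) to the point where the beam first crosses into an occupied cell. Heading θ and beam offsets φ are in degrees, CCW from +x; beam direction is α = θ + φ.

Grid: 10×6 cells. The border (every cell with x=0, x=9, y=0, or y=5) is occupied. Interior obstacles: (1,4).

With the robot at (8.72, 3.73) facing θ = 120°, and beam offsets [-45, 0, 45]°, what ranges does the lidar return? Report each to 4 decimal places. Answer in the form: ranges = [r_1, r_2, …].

beam 1: φ=-45°, α=75°
  d=(0.2588,0.9659)  start (8,3)  tX=1.0818 tY=0.2795  stride 1/|dx|=3.8637 1/|dy|=1.0353
    cross y-line → (8,4), t=0.2795
    cross x-line → (9,4), t=1.0818 (wall)
  → r_1 = 1.0818
beam 2: φ=0°, α=120°
  d=(-0.5000,0.8660)  start (8,3)  tX=1.4400 tY=0.3118  stride 1/|dx|=2.0000 1/|dy|=1.1547
    cross y-line → (8,4), t=0.3118
    cross x-line → (7,4), t=1.4400
    cross y-line → (7,5), t=1.4665 (wall)
  → r_2 = 1.4665
beam 3: φ=45°, α=165°
  d=(-0.9659,0.2588)  start (8,3)  tX=0.7454 tY=1.0432  stride 1/|dx|=1.0353 1/|dy|=3.8637
    cross x-line → (7,3), t=0.7454
    cross y-line → (7,4), t=1.0432
    cross x-line → (6,4), t=1.7807
    cross x-line → (5,4), t=2.8160
    cross x-line → (4,4), t=3.8512
    cross x-line → (3,4), t=4.8865
    cross y-line → (3,5), t=4.9069 (wall)
  → r_3 = 4.9069

ranges = [1.0818, 1.4665, 4.9069]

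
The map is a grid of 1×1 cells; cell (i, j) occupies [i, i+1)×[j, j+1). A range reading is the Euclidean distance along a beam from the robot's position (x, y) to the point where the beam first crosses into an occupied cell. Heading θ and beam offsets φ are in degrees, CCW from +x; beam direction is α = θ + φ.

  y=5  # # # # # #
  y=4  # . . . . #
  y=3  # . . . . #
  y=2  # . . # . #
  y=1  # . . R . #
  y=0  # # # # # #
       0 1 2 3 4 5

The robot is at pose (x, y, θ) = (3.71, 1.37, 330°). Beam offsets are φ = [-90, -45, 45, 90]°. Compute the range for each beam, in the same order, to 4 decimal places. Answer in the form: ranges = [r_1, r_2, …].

ranges = [0.4272, 0.3831, 1.3355, 2.5800]

beam 1: φ=-90°, α=240°
  dir = (cos 240°, sin 240°) = (-0.5000, -0.8660); from cell (3,1)
  next x-line at t=1.4200, next y-line at t=0.4272; Δt_x=2.0000, Δt_y=1.1547
    y: enter (3,0) at t=0.4272 ← occupied
  → r_1 = 0.4272
beam 2: φ=-45°, α=285°
  dir = (cos 285°, sin 285°) = (0.2588, -0.9659); from cell (3,1)
  next x-line at t=1.1205, next y-line at t=0.3831; Δt_x=3.8637, Δt_y=1.0353
    y: enter (3,0) at t=0.3831 ← occupied
  → r_2 = 0.3831
beam 3: φ=45°, α=15°
  dir = (cos 15°, sin 15°) = (0.9659, 0.2588); from cell (3,1)
  next x-line at t=0.3002, next y-line at t=2.4341; Δt_x=1.0353, Δt_y=3.8637
    x: enter (4,1) at t=0.3002
    x: enter (5,1) at t=1.3355 ← occupied
  → r_3 = 1.3355
beam 4: φ=90°, α=60°
  dir = (cos 60°, sin 60°) = (0.5000, 0.8660); from cell (3,1)
  next x-line at t=0.5800, next y-line at t=0.7275; Δt_x=2.0000, Δt_y=1.1547
    x: enter (4,1) at t=0.5800
    y: enter (4,2) at t=0.7275
    y: enter (4,3) at t=1.8822
    x: enter (5,3) at t=2.5800 ← occupied
  → r_4 = 2.5800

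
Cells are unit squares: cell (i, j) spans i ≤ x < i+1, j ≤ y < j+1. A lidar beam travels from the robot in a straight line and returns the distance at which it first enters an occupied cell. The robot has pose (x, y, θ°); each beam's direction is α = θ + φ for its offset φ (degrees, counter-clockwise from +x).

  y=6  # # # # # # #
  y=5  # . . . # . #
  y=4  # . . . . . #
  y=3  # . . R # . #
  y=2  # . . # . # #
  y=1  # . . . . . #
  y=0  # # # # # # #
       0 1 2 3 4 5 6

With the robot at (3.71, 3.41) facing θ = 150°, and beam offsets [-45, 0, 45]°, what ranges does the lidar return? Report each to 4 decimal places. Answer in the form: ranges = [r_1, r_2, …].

ranges = [2.6814, 3.1292, 2.8056]

beam 1: φ=-45°, α=105°
  d=(-0.2588,0.9659)  start (3,3)  tX=2.7432 tY=0.6108  stride 1/|dx|=3.8637 1/|dy|=1.0353
    cross y-line → (3,4), t=0.6108
    cross y-line → (3,5), t=1.6461
    cross y-line → (3,6), t=2.6814 (wall)
  → r_1 = 2.6814
beam 2: φ=0°, α=150°
  d=(-0.8660,0.5000)  start (3,3)  tX=0.8198 tY=1.1800  stride 1/|dx|=1.1547 1/|dy|=2.0000
    cross x-line → (2,3), t=0.8198
    cross y-line → (2,4), t=1.1800
    cross x-line → (1,4), t=1.9745
    cross x-line → (0,4), t=3.1292 (wall)
  → r_2 = 3.1292
beam 3: φ=45°, α=195°
  d=(-0.9659,-0.2588)  start (3,3)  tX=0.7350 tY=1.5841  stride 1/|dx|=1.0353 1/|dy|=3.8637
    cross x-line → (2,3), t=0.7350
    cross y-line → (2,2), t=1.5841
    cross x-line → (1,2), t=1.7703
    cross x-line → (0,2), t=2.8056 (wall)
  → r_3 = 2.8056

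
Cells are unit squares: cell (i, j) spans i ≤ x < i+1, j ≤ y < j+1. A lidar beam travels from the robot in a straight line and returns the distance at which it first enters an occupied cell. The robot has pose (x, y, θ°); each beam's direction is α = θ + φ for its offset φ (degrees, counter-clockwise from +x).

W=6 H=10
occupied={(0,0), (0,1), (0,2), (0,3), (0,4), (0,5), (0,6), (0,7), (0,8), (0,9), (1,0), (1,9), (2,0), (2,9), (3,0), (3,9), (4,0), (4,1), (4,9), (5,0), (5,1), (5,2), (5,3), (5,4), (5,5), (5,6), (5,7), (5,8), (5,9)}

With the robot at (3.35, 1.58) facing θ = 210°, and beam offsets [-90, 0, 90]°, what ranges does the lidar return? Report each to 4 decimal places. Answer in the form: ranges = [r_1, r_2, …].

beam 1: φ=-90°, α=120°
  dir = (cos 120°, sin 120°) = (-0.5000, 0.8660); from cell (3,1)
  next x-line at t=0.7000, next y-line at t=0.4850; Δt_x=2.0000, Δt_y=1.1547
    y: enter (3,2) at t=0.4850
    x: enter (2,2) at t=0.7000
    y: enter (2,3) at t=1.6397
    x: enter (1,3) at t=2.7000
    y: enter (1,4) at t=2.7944
    y: enter (1,5) at t=3.9491
    x: enter (0,5) at t=4.7000 ← occupied
  → r_1 = 4.7000
beam 2: φ=0°, α=210°
  dir = (cos 210°, sin 210°) = (-0.8660, -0.5000); from cell (3,1)
  next x-line at t=0.4041, next y-line at t=1.1600; Δt_x=1.1547, Δt_y=2.0000
    x: enter (2,1) at t=0.4041
    y: enter (2,0) at t=1.1600 ← occupied
  → r_2 = 1.1600
beam 3: φ=90°, α=300°
  dir = (cos 300°, sin 300°) = (0.5000, -0.8660); from cell (3,1)
  next x-line at t=1.3000, next y-line at t=0.6697; Δt_x=2.0000, Δt_y=1.1547
    y: enter (3,0) at t=0.6697 ← occupied
  → r_3 = 0.6697

ranges = [4.7000, 1.1600, 0.6697]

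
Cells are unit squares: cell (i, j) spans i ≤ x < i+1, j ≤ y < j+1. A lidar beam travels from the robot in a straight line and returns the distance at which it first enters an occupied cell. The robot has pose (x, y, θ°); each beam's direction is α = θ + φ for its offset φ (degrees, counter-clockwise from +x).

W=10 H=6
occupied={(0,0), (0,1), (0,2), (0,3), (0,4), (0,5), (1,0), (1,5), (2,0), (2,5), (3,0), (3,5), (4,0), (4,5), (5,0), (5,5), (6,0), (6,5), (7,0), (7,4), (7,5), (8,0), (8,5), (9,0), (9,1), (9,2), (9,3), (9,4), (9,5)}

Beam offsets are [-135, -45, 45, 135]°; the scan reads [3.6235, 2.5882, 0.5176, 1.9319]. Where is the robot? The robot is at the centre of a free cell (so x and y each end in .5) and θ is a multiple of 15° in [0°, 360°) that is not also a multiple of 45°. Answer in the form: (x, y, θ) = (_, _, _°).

(x, y, θ) = (3.5, 1.5, 210°)

Enumerate (i+0.5, j+0.5, θ) over the 31 free cells and 16 admissible headings. For each, cast all 4 beams and compare to the given ranges.
  (1.5, 2.5, 105°): beam 1 = 3.0000 ≠ 3.6235 ✗
  (8.5, 1.5, 210°): beam 1 = 1.9319 ≠ 3.6235 ✗
  (6.5, 2.5, 150°): beam 1 = 2.5882 ≠ 3.6235 ✗
  (5.5, 3.5, 330°): beam 1 = 4.6587 ≠ 3.6235 ✗
  …
  (3.5, 1.5, 210°): r_1=3.6235, r_2=2.5882, r_3=0.5176, r_4=1.9319 — all match ✓
No second candidate reproduces the full scan.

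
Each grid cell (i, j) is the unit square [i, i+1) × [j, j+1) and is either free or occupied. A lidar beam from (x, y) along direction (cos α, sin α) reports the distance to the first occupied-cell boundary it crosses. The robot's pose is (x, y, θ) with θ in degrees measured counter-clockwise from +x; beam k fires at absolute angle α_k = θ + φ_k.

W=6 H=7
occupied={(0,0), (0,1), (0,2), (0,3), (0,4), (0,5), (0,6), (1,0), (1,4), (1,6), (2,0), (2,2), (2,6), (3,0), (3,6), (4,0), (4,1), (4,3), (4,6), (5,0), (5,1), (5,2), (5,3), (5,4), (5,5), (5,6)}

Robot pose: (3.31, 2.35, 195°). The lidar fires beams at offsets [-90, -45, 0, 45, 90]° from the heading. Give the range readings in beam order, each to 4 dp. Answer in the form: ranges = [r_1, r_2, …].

beam 1: φ=-90°, α=105°
  d=(-0.2588,0.9659)  start (3,2)  tX=1.1977 tY=0.6729  stride 1/|dx|=3.8637 1/|dy|=1.0353
    cross y-line → (3,3), t=0.6729
    cross x-line → (2,3), t=1.1977
    cross y-line → (2,4), t=1.7082
    cross y-line → (2,5), t=2.7435
    cross y-line → (2,6), t=3.7788 (wall)
  → r_1 = 3.7788
beam 2: φ=-45°, α=150°
  d=(-0.8660,0.5000)  start (3,2)  tX=0.3580 tY=1.3000  stride 1/|dx|=1.1547 1/|dy|=2.0000
    cross x-line → (2,2), t=0.3580 (wall)
  → r_2 = 0.3580
beam 3: φ=0°, α=195°
  d=(-0.9659,-0.2588)  start (3,2)  tX=0.3209 tY=1.3523  stride 1/|dx|=1.0353 1/|dy|=3.8637
    cross x-line → (2,2), t=0.3209 (wall)
  → r_3 = 0.3209
beam 4: φ=45°, α=240°
  d=(-0.5000,-0.8660)  start (3,2)  tX=0.6200 tY=0.4041  stride 1/|dx|=2.0000 1/|dy|=1.1547
    cross y-line → (3,1), t=0.4041
    cross x-line → (2,1), t=0.6200
    cross y-line → (2,0), t=1.5588 (wall)
  → r_4 = 1.5588
beam 5: φ=90°, α=285°
  d=(0.2588,-0.9659)  start (3,2)  tX=2.6660 tY=0.3623  stride 1/|dx|=3.8637 1/|dy|=1.0353
    cross y-line → (3,1), t=0.3623
    cross y-line → (3,0), t=1.3976 (wall)
  → r_5 = 1.3976

ranges = [3.7788, 0.3580, 0.3209, 1.5588, 1.3976]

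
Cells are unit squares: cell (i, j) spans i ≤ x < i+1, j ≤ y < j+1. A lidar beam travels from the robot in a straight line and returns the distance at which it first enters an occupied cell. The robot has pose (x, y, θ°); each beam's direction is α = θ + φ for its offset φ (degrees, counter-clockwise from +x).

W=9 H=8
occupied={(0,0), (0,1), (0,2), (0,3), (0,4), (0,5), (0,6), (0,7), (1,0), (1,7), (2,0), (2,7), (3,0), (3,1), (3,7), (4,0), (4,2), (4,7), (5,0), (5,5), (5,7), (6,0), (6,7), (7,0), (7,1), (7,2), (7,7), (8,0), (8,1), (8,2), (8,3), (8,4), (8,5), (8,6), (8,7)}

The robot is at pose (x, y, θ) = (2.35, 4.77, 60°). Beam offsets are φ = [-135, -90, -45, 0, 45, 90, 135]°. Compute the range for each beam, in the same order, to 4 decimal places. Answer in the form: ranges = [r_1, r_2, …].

beam 1: φ=-135°, α=285°
  d=(0.2588,-0.9659)  start (2,4)  tX=2.5114 tY=0.7972  stride 1/|dx|=3.8637 1/|dy|=1.0353
    cross y-line → (2,3), t=0.7972
    cross y-line → (2,2), t=1.8324
    cross x-line → (3,2), t=2.5114
    cross y-line → (3,1), t=2.8677 (wall)
  → r_1 = 2.8677
beam 2: φ=-90°, α=330°
  d=(0.8660,-0.5000)  start (2,4)  tX=0.7506 tY=1.5400  stride 1/|dx|=1.1547 1/|dy|=2.0000
    cross x-line → (3,4), t=0.7506
    cross y-line → (3,3), t=1.5400
    cross x-line → (4,3), t=1.9053
    cross x-line → (5,3), t=3.0600
    cross y-line → (5,2), t=3.5400
    cross x-line → (6,2), t=4.2147
    cross x-line → (7,2), t=5.3694 (wall)
  → r_2 = 5.3694
beam 3: φ=-45°, α=15°
  d=(0.9659,0.2588)  start (2,4)  tX=0.6729 tY=0.8887  stride 1/|dx|=1.0353 1/|dy|=3.8637
    cross x-line → (3,4), t=0.6729
    cross y-line → (3,5), t=0.8887
    cross x-line → (4,5), t=1.7082
    cross x-line → (5,5), t=2.7435 (wall)
  → r_3 = 2.7435
beam 4: φ=0°, α=60°
  d=(0.5000,0.8660)  start (2,4)  tX=1.3000 tY=0.2656  stride 1/|dx|=2.0000 1/|dy|=1.1547
    cross y-line → (2,5), t=0.2656
    cross x-line → (3,5), t=1.3000
    cross y-line → (3,6), t=1.4203
    cross y-line → (3,7), t=2.5750 (wall)
  → r_4 = 2.5750
beam 5: φ=45°, α=105°
  d=(-0.2588,0.9659)  start (2,4)  tX=1.3523 tY=0.2381  stride 1/|dx|=3.8637 1/|dy|=1.0353
    cross y-line → (2,5), t=0.2381
    cross y-line → (2,6), t=1.2734
    cross x-line → (1,6), t=1.3523
    cross y-line → (1,7), t=2.3087 (wall)
  → r_5 = 2.3087
beam 6: φ=90°, α=150°
  d=(-0.8660,0.5000)  start (2,4)  tX=0.4041 tY=0.4600  stride 1/|dx|=1.1547 1/|dy|=2.0000
    cross x-line → (1,4), t=0.4041
    cross y-line → (1,5), t=0.4600
    cross x-line → (0,5), t=1.5588 (wall)
  → r_6 = 1.5588
beam 7: φ=135°, α=195°
  d=(-0.9659,-0.2588)  start (2,4)  tX=0.3623 tY=2.9751  stride 1/|dx|=1.0353 1/|dy|=3.8637
    cross x-line → (1,4), t=0.3623
    cross x-line → (0,4), t=1.3976 (wall)
  → r_7 = 1.3976

ranges = [2.8677, 5.3694, 2.7435, 2.5750, 2.3087, 1.5588, 1.3976]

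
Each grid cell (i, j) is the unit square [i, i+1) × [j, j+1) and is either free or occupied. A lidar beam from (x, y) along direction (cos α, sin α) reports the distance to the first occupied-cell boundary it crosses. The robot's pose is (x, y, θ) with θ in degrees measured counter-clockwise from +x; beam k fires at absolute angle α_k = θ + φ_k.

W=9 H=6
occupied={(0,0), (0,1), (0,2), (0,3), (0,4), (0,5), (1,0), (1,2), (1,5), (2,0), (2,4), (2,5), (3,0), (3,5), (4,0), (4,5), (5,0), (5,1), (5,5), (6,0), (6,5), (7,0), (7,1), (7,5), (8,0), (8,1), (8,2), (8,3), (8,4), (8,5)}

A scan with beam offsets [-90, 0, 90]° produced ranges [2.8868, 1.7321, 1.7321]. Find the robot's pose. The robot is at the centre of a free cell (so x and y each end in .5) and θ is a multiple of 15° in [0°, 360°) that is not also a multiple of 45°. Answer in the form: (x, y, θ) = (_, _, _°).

(x, y, θ) = (3.5, 2.5, 240°)

The pose lattice has 24·16 = 384 candidates. Test each by forward raycasting.
  (1.5, 3.5, 255°): beam 1 = 0.5176 ≠ 2.8868 ✗
  (5.5, 3.5, 345°): beam 1 = 1.5529 ≠ 2.8868 ✗
  (5.5, 2.5, 195°): beam 1 = 2.5882 ≠ 2.8868 ✗
  (3.5, 2.5, 60°): beam 1 = 1.7321 ≠ 2.8868 ✗
  …
  (3.5, 2.5, 240°): r_1=2.8868, r_2=1.7321, r_3=1.7321 — all match ✓
Unique over the lattice → pose = (3.5, 2.5, 240°).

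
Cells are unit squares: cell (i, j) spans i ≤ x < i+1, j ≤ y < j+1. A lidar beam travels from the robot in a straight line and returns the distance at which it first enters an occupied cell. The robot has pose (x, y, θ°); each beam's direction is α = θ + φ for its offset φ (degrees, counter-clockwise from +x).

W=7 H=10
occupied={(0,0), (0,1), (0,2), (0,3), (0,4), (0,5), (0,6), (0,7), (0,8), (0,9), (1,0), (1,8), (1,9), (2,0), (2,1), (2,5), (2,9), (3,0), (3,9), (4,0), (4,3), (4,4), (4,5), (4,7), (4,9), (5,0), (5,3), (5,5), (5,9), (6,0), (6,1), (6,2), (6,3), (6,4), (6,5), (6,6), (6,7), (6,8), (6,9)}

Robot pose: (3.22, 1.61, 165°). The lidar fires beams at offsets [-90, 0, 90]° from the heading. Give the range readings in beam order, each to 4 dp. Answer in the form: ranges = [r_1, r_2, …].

ranges = [3.0137, 0.2278, 0.6315]

beam 1: φ=-90°, α=75°
  direction (0.2588, 0.9659); cell (3,1); t to first gridline: x 3.0137, y 0.4038 (then +3.8637 / +1.0353)
    (3,2) via y @ 0.4038
    (3,3) via y @ 1.4390
    (3,4) via y @ 2.4743
    (4,4) via x @ 3.0137  # hit
  → r_1 = 3.0137
beam 2: φ=0°, α=165°
  direction (-0.9659, 0.2588); cell (3,1); t to first gridline: x 0.2278, y 1.5068 (then +1.0353 / +3.8637)
    (2,1) via x @ 0.2278  # hit
  → r_2 = 0.2278
beam 3: φ=90°, α=255°
  direction (-0.2588, -0.9659); cell (3,1); t to first gridline: x 0.8500, y 0.6315 (then +3.8637 / +1.0353)
    (3,0) via y @ 0.6315  # hit
  → r_3 = 0.6315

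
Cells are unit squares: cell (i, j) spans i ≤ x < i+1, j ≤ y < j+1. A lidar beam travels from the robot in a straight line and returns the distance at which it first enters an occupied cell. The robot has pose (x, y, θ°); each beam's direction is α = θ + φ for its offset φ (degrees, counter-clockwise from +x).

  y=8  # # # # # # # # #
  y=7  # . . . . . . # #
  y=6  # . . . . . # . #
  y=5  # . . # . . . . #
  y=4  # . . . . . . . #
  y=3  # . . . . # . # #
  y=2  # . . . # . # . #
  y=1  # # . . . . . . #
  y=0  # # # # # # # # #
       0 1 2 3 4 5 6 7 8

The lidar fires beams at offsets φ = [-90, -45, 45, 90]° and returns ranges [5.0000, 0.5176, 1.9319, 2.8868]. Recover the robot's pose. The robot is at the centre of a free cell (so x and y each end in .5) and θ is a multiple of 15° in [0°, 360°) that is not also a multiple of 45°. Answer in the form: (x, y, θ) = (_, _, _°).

The pose lattice has 41·16 = 656 candidates. Test each by forward raycasting.
  (4.5, 1.5, 150°): beam 1 = 0.5774 ≠ 5.0000 ✗
  (2.5, 6.5, 300°): beam 1 = 1.7321 ≠ 5.0000 ✗
  (1.5, 4.5, 255°): beam 1 = 0.5176 ≠ 5.0000 ✗
  (1.5, 3.5, 120°): beam 1 = 5.1962 ≠ 5.0000 ✗
  …
  (5.5, 4.5, 300°): r_1=5.0000, r_2=0.5176, r_3=1.9319, r_4=2.8868 — all match ✓
Only this pose fits every beam.

(x, y, θ) = (5.5, 4.5, 300°)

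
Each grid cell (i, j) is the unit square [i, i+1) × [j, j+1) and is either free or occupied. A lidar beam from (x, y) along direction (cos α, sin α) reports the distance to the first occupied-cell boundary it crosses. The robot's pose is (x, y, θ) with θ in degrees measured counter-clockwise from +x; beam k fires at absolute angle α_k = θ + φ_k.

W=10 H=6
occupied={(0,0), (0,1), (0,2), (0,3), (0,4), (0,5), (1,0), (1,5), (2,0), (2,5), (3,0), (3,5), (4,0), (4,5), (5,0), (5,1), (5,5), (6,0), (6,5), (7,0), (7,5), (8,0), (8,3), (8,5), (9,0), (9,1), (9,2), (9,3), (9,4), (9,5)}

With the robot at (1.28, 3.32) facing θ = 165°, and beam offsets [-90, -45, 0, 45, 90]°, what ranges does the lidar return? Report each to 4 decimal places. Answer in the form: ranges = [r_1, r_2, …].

beam 1: φ=-90°, α=75°
  direction (0.2588, 0.9659); cell (1,3); t to first gridline: x 2.7819, y 0.7040 (then +3.8637 / +1.0353)
    (1,4) via y @ 0.7040
    (1,5) via y @ 1.7393  # hit
  → r_1 = 1.7393
beam 2: φ=-45°, α=120°
  direction (-0.5000, 0.8660); cell (1,3); t to first gridline: x 0.5600, y 0.7852 (then +2.0000 / +1.1547)
    (0,3) via x @ 0.5600  # hit
  → r_2 = 0.5600
beam 3: φ=0°, α=165°
  direction (-0.9659, 0.2588); cell (1,3); t to first gridline: x 0.2899, y 2.6273 (then +1.0353 / +3.8637)
    (0,3) via x @ 0.2899  # hit
  → r_3 = 0.2899
beam 4: φ=45°, α=210°
  direction (-0.8660, -0.5000); cell (1,3); t to first gridline: x 0.3233, y 0.6400 (then +1.1547 / +2.0000)
    (0,3) via x @ 0.3233  # hit
  → r_4 = 0.3233
beam 5: φ=90°, α=255°
  direction (-0.2588, -0.9659); cell (1,3); t to first gridline: x 1.0818, y 0.3313 (then +3.8637 / +1.0353)
    (1,2) via y @ 0.3313
    (0,2) via x @ 1.0818  # hit
  → r_5 = 1.0818

ranges = [1.7393, 0.5600, 0.2899, 0.3233, 1.0818]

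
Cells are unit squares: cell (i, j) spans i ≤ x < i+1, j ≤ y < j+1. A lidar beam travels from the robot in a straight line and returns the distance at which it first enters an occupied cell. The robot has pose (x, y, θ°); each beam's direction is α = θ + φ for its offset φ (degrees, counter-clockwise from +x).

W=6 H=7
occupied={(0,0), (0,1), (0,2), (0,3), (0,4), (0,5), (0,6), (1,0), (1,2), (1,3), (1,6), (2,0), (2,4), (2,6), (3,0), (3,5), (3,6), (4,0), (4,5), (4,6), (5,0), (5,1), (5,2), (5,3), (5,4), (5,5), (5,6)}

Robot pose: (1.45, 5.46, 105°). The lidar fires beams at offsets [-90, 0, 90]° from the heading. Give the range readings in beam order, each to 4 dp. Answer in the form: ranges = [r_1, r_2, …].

beam 1: φ=-90°, α=15°
  direction (0.9659, 0.2588); cell (1,5); t to first gridline: x 0.5694, y 2.0864 (then +1.0353 / +3.8637)
    (2,5) via x @ 0.5694
    (3,5) via x @ 1.6047  # hit
  → r_1 = 1.6047
beam 2: φ=0°, α=105°
  direction (-0.2588, 0.9659); cell (1,5); t to first gridline: x 1.7387, y 0.5590 (then +3.8637 / +1.0353)
    (1,6) via y @ 0.5590  # hit
  → r_2 = 0.5590
beam 3: φ=90°, α=195°
  direction (-0.9659, -0.2588); cell (1,5); t to first gridline: x 0.4659, y 1.7773 (then +1.0353 / +3.8637)
    (0,5) via x @ 0.4659  # hit
  → r_3 = 0.4659

ranges = [1.6047, 0.5590, 0.4659]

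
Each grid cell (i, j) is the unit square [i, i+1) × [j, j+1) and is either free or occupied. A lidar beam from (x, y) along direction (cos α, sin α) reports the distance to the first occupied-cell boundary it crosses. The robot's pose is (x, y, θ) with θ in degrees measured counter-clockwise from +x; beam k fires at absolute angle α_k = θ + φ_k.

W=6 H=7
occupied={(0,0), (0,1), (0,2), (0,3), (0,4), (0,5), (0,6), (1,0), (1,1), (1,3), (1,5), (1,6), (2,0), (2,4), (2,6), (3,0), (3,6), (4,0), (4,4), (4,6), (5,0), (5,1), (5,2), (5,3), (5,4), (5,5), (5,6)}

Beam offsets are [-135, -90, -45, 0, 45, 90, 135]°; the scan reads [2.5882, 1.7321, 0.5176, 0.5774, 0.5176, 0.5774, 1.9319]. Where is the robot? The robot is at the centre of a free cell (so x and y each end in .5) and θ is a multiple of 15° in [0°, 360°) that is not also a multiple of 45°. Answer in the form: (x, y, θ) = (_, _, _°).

Enumerate (i+0.5, j+0.5, θ) over the 15 free cells and 16 admissible headings. For each, cast all 7 beams and compare to the given ranges.
  (1.5, 4.5, 210°): beam 1 = 0.5176 ≠ 2.5882 ✗
  (3.5, 1.5, 75°): beam 1 = 0.5774 ≠ 2.5882 ✗
  (3.5, 1.5, 330°): beam 1 = 1.5529 ≠ 2.5882 ✗
  (3.5, 5.5, 150°): beam 1 = 1.5529 ≠ 2.5882 ✗
  …
  (2.5, 3.5, 120°): r_1=2.5882, r_2=1.7321, r_3=0.5176, r_4=0.5774, r_5=0.5176, r_6=0.5774, r_7=1.9319 — all match ✓
No second candidate reproduces the full scan.

(x, y, θ) = (2.5, 3.5, 120°)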